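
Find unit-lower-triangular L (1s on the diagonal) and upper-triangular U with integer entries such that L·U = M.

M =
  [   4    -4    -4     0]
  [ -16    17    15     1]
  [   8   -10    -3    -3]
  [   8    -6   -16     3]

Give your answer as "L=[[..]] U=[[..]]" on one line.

L=[[1,0,0,0],[-4,1,0,0],[2,-2,1,0],[2,2,-2,1]] U=[[4,-4,-4,0],[0,1,-1,1],[0,0,3,-1],[0,0,0,-1]]

  r1 -= -4·r0 → [0,1,-1,1]
  r2 -= 2·r0 → [0,-2,5,-3]
  r3 -= 2·r0 → [0,2,-8,3]
  r2 -= -2·r1 → [0,0,3,-1]
  r3 -= 2·r1 → [0,0,-6,1]
  r3 -= -2·r2 → [0,0,0,-1]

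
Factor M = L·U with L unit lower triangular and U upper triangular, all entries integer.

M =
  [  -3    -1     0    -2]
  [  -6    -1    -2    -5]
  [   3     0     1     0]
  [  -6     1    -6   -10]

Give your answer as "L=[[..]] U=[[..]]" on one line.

  row1 -= 2·row0 → [0,1,-2,-1]
  row2 -= -1·row0 → [0,-1,1,-2]
  row3 -= 2·row0 → [0,3,-6,-6]
  row2 -= -1·row1 → [0,0,-1,-3]
  row3 -= 3·row1 → [0,0,0,-3]
  row3 -= 0·row2 → [0,0,0,-3]

L=[[1,0,0,0],[2,1,0,0],[-1,-1,1,0],[2,3,0,1]] U=[[-3,-1,0,-2],[0,1,-2,-1],[0,0,-1,-3],[0,0,0,-3]]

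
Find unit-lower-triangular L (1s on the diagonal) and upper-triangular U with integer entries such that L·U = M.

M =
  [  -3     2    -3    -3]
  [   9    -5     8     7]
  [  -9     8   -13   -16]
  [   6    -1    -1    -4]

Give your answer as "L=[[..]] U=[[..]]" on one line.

  row1 -= -3·row0 → [0,1,-1,-2]
  row2 -= 3·row0 → [0,2,-4,-7]
  row3 -= -2·row0 → [0,3,-7,-10]
  row2 -= 2·row1 → [0,0,-2,-3]
  row3 -= 3·row1 → [0,0,-4,-4]
  row3 -= 2·row2 → [0,0,0,2]

L=[[1,0,0,0],[-3,1,0,0],[3,2,1,0],[-2,3,2,1]] U=[[-3,2,-3,-3],[0,1,-1,-2],[0,0,-2,-3],[0,0,0,2]]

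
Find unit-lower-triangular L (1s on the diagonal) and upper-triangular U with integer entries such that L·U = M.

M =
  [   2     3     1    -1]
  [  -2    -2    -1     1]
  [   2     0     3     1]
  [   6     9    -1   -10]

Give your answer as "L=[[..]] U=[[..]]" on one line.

L=[[1,0,0,0],[-1,1,0,0],[1,-3,1,0],[3,0,-2,1]] U=[[2,3,1,-1],[0,1,0,0],[0,0,2,2],[0,0,0,-3]]

  r1 -= -1·r0 → [0,1,0,0]
  r2 -= 1·r0 → [0,-3,2,2]
  r3 -= 3·r0 → [0,0,-4,-7]
  r2 -= -3·r1 → [0,0,2,2]
  r3 -= 0·r1 → [0,0,-4,-7]
  r3 -= -2·r2 → [0,0,0,-3]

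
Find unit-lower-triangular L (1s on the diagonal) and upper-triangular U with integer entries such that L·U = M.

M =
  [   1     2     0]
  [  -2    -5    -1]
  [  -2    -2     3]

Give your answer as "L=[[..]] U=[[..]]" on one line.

L=[[1,0,0],[-2,1,0],[-2,-2,1]] U=[[1,2,0],[0,-1,-1],[0,0,1]]

  R1 -= -2·R0 → [0,-1,-1]
  R2 -= -2·R0 → [0,2,3]
  R2 -= -2·R1 → [0,0,1]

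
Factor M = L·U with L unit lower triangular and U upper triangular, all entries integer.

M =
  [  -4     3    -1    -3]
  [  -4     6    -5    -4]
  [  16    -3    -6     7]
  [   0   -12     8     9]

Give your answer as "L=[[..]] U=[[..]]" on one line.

  row1 -= 1·row0 → [0,3,-4,-1]
  row2 -= -4·row0 → [0,9,-10,-5]
  row3 -= 0·row0 → [0,-12,8,9]
  row2 -= 3·row1 → [0,0,2,-2]
  row3 -= -4·row1 → [0,0,-8,5]
  row3 -= -4·row2 → [0,0,0,-3]

L=[[1,0,0,0],[1,1,0,0],[-4,3,1,0],[0,-4,-4,1]] U=[[-4,3,-1,-3],[0,3,-4,-1],[0,0,2,-2],[0,0,0,-3]]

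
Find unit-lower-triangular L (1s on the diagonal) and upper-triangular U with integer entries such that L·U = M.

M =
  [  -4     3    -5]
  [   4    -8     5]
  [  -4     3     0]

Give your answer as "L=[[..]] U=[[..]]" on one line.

L=[[1,0,0],[-1,1,0],[1,0,1]] U=[[-4,3,-5],[0,-5,0],[0,0,5]]

  R1 -= -1·R0 → [0,-5,0]
  R2 -= 1·R0 → [0,0,5]
  R2 -= 0·R1 → [0,0,5]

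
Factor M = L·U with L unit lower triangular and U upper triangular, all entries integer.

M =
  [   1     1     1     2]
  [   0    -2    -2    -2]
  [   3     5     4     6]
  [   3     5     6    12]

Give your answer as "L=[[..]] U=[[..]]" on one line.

  r1 -= 0·r0 → [0,-2,-2,-2]
  r2 -= 3·r0 → [0,2,1,0]
  r3 -= 3·r0 → [0,2,3,6]
  r2 -= -1·r1 → [0,0,-1,-2]
  r3 -= -1·r1 → [0,0,1,4]
  r3 -= -1·r2 → [0,0,0,2]

L=[[1,0,0,0],[0,1,0,0],[3,-1,1,0],[3,-1,-1,1]] U=[[1,1,1,2],[0,-2,-2,-2],[0,0,-1,-2],[0,0,0,2]]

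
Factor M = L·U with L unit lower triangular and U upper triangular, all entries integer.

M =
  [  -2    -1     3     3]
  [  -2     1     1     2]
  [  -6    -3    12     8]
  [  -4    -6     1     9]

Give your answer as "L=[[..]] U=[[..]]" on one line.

L=[[1,0,0,0],[1,1,0,0],[3,0,1,0],[2,-2,-3,1]] U=[[-2,-1,3,3],[0,2,-2,-1],[0,0,3,-1],[0,0,0,-2]]

  row1 -= 1·row0 → [0,2,-2,-1]
  row2 -= 3·row0 → [0,0,3,-1]
  row3 -= 2·row0 → [0,-4,-5,3]
  row2 -= 0·row1 → [0,0,3,-1]
  row3 -= -2·row1 → [0,0,-9,1]
  row3 -= -3·row2 → [0,0,0,-2]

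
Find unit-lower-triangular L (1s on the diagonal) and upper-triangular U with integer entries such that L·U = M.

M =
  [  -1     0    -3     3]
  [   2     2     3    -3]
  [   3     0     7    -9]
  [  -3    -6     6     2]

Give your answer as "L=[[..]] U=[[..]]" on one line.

  R1 -= -2·R0 → [0,2,-3,3]
  R2 -= -3·R0 → [0,0,-2,0]
  R3 -= 3·R0 → [0,-6,15,-7]
  R2 -= 0·R1 → [0,0,-2,0]
  R3 -= -3·R1 → [0,0,6,2]
  R3 -= -3·R2 → [0,0,0,2]

L=[[1,0,0,0],[-2,1,0,0],[-3,0,1,0],[3,-3,-3,1]] U=[[-1,0,-3,3],[0,2,-3,3],[0,0,-2,0],[0,0,0,2]]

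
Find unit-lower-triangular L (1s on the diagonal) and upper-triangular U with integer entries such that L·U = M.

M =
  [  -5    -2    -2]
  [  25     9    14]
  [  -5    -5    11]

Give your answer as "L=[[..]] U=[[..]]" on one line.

L=[[1,0,0],[-5,1,0],[1,3,1]] U=[[-5,-2,-2],[0,-1,4],[0,0,1]]

  row1 -= -5·row0 → [0,-1,4]
  row2 -= 1·row0 → [0,-3,13]
  row2 -= 3·row1 → [0,0,1]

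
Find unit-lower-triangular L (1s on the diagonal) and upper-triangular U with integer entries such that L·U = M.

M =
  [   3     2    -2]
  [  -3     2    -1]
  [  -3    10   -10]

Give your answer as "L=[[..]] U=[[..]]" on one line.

L=[[1,0,0],[-1,1,0],[-1,3,1]] U=[[3,2,-2],[0,4,-3],[0,0,-3]]

  row1 -= -1·row0 → [0,4,-3]
  row2 -= -1·row0 → [0,12,-12]
  row2 -= 3·row1 → [0,0,-3]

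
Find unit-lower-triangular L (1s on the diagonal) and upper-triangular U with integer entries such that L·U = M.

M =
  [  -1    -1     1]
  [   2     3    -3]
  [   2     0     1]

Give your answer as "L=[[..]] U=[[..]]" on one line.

  row1 -= -2·row0 → [0,1,-1]
  row2 -= -2·row0 → [0,-2,3]
  row2 -= -2·row1 → [0,0,1]

L=[[1,0,0],[-2,1,0],[-2,-2,1]] U=[[-1,-1,1],[0,1,-1],[0,0,1]]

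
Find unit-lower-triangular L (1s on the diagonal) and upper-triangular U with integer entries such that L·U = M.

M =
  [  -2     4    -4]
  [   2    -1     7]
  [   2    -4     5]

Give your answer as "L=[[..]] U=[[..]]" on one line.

  R1 -= -1·R0 → [0,3,3]
  R2 -= -1·R0 → [0,0,1]
  R2 -= 0·R1 → [0,0,1]

L=[[1,0,0],[-1,1,0],[-1,0,1]] U=[[-2,4,-4],[0,3,3],[0,0,1]]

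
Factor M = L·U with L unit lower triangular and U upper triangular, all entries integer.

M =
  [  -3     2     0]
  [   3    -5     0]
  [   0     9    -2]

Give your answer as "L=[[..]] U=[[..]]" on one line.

  r1 -= -1·r0 → [0,-3,0]
  r2 -= 0·r0 → [0,9,-2]
  r2 -= -3·r1 → [0,0,-2]

L=[[1,0,0],[-1,1,0],[0,-3,1]] U=[[-3,2,0],[0,-3,0],[0,0,-2]]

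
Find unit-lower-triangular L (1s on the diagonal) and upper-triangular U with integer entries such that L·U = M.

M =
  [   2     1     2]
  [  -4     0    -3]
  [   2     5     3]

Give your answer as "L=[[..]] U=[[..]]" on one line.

L=[[1,0,0],[-2,1,0],[1,2,1]] U=[[2,1,2],[0,2,1],[0,0,-1]]

  row1 -= -2·row0 → [0,2,1]
  row2 -= 1·row0 → [0,4,1]
  row2 -= 2·row1 → [0,0,-1]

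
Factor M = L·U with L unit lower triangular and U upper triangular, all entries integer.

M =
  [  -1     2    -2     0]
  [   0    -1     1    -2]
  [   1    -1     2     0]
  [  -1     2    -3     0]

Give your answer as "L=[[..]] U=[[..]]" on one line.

L=[[1,0,0,0],[0,1,0,0],[-1,-1,1,0],[1,0,-1,1]] U=[[-1,2,-2,0],[0,-1,1,-2],[0,0,1,-2],[0,0,0,-2]]

  r1 -= 0·r0 → [0,-1,1,-2]
  r2 -= -1·r0 → [0,1,0,0]
  r3 -= 1·r0 → [0,0,-1,0]
  r2 -= -1·r1 → [0,0,1,-2]
  r3 -= 0·r1 → [0,0,-1,0]
  r3 -= -1·r2 → [0,0,0,-2]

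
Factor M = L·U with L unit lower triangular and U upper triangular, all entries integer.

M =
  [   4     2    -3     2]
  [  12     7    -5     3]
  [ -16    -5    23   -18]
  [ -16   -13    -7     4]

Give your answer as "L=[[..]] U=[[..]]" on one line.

L=[[1,0,0,0],[3,1,0,0],[-4,3,1,0],[-4,-5,-1,1]] U=[[4,2,-3,2],[0,1,4,-3],[0,0,-1,-1],[0,0,0,-4]]

  row1 -= 3·row0 → [0,1,4,-3]
  row2 -= -4·row0 → [0,3,11,-10]
  row3 -= -4·row0 → [0,-5,-19,12]
  row2 -= 3·row1 → [0,0,-1,-1]
  row3 -= -5·row1 → [0,0,1,-3]
  row3 -= -1·row2 → [0,0,0,-4]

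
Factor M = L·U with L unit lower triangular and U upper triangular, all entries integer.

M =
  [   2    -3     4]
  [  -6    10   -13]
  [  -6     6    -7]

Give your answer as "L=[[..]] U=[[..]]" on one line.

  row1 -= -3·row0 → [0,1,-1]
  row2 -= -3·row0 → [0,-3,5]
  row2 -= -3·row1 → [0,0,2]

L=[[1,0,0],[-3,1,0],[-3,-3,1]] U=[[2,-3,4],[0,1,-1],[0,0,2]]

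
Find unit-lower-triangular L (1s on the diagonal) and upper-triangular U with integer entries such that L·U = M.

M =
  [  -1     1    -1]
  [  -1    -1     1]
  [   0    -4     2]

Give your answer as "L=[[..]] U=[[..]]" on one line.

L=[[1,0,0],[1,1,0],[0,2,1]] U=[[-1,1,-1],[0,-2,2],[0,0,-2]]

  R1 -= 1·R0 → [0,-2,2]
  R2 -= 0·R0 → [0,-4,2]
  R2 -= 2·R1 → [0,0,-2]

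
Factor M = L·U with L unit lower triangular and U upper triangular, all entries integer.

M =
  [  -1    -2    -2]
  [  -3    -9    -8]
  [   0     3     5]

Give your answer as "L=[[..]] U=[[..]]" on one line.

L=[[1,0,0],[3,1,0],[0,-1,1]] U=[[-1,-2,-2],[0,-3,-2],[0,0,3]]

  R1 -= 3·R0 → [0,-3,-2]
  R2 -= 0·R0 → [0,3,5]
  R2 -= -1·R1 → [0,0,3]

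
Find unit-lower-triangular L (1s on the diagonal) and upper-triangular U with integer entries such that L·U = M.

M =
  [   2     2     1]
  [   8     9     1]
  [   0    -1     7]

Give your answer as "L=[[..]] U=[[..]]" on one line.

  R1 -= 4·R0 → [0,1,-3]
  R2 -= 0·R0 → [0,-1,7]
  R2 -= -1·R1 → [0,0,4]

L=[[1,0,0],[4,1,0],[0,-1,1]] U=[[2,2,1],[0,1,-3],[0,0,4]]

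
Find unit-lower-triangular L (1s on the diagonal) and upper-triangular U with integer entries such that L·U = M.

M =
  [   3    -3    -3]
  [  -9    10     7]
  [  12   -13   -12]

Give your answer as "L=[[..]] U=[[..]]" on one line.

  row1 -= -3·row0 → [0,1,-2]
  row2 -= 4·row0 → [0,-1,0]
  row2 -= -1·row1 → [0,0,-2]

L=[[1,0,0],[-3,1,0],[4,-1,1]] U=[[3,-3,-3],[0,1,-2],[0,0,-2]]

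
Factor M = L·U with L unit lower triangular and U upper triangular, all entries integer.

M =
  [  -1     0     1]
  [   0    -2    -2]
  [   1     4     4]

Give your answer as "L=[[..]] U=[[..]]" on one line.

  R1 -= 0·R0 → [0,-2,-2]
  R2 -= -1·R0 → [0,4,5]
  R2 -= -2·R1 → [0,0,1]

L=[[1,0,0],[0,1,0],[-1,-2,1]] U=[[-1,0,1],[0,-2,-2],[0,0,1]]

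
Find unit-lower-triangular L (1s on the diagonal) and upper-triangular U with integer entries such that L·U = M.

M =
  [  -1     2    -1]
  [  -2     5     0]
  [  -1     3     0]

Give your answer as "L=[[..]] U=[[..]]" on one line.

L=[[1,0,0],[2,1,0],[1,1,1]] U=[[-1,2,-1],[0,1,2],[0,0,-1]]

  r1 -= 2·r0 → [0,1,2]
  r2 -= 1·r0 → [0,1,1]
  r2 -= 1·r1 → [0,0,-1]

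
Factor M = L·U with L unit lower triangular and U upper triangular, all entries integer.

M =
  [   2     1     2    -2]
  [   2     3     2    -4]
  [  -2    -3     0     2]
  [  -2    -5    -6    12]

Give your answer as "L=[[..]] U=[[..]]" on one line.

L=[[1,0,0,0],[1,1,0,0],[-1,-1,1,0],[-1,-2,-2,1]] U=[[2,1,2,-2],[0,2,0,-2],[0,0,2,-2],[0,0,0,2]]

  r1 -= 1·r0 → [0,2,0,-2]
  r2 -= -1·r0 → [0,-2,2,0]
  r3 -= -1·r0 → [0,-4,-4,10]
  r2 -= -1·r1 → [0,0,2,-2]
  r3 -= -2·r1 → [0,0,-4,6]
  r3 -= -2·r2 → [0,0,0,2]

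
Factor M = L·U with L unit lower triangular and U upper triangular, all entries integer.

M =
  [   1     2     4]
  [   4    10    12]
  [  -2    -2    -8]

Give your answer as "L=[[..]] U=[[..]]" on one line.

  R1 -= 4·R0 → [0,2,-4]
  R2 -= -2·R0 → [0,2,0]
  R2 -= 1·R1 → [0,0,4]

L=[[1,0,0],[4,1,0],[-2,1,1]] U=[[1,2,4],[0,2,-4],[0,0,4]]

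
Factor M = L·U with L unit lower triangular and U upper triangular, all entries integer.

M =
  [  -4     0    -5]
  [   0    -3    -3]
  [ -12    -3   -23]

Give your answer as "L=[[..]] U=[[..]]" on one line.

  row1 -= 0·row0 → [0,-3,-3]
  row2 -= 3·row0 → [0,-3,-8]
  row2 -= 1·row1 → [0,0,-5]

L=[[1,0,0],[0,1,0],[3,1,1]] U=[[-4,0,-5],[0,-3,-3],[0,0,-5]]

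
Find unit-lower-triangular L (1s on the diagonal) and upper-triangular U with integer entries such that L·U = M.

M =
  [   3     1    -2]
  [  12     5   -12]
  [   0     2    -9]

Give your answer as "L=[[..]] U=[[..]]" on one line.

L=[[1,0,0],[4,1,0],[0,2,1]] U=[[3,1,-2],[0,1,-4],[0,0,-1]]

  r1 -= 4·r0 → [0,1,-4]
  r2 -= 0·r0 → [0,2,-9]
  r2 -= 2·r1 → [0,0,-1]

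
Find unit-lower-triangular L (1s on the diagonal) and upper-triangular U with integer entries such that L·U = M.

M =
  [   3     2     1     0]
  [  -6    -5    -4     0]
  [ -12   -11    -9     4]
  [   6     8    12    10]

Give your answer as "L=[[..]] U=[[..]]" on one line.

  r1 -= -2·r0 → [0,-1,-2,0]
  r2 -= -4·r0 → [0,-3,-5,4]
  r3 -= 2·r0 → [0,4,10,10]
  r2 -= 3·r1 → [0,0,1,4]
  r3 -= -4·r1 → [0,0,2,10]
  r3 -= 2·r2 → [0,0,0,2]

L=[[1,0,0,0],[-2,1,0,0],[-4,3,1,0],[2,-4,2,1]] U=[[3,2,1,0],[0,-1,-2,0],[0,0,1,4],[0,0,0,2]]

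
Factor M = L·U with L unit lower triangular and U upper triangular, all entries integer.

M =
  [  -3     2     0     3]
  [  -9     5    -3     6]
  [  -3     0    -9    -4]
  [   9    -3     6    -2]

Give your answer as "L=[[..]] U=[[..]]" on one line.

  r1 -= 3·r0 → [0,-1,-3,-3]
  r2 -= 1·r0 → [0,-2,-9,-7]
  r3 -= -3·r0 → [0,3,6,7]
  r2 -= 2·r1 → [0,0,-3,-1]
  r3 -= -3·r1 → [0,0,-3,-2]
  r3 -= 1·r2 → [0,0,0,-1]

L=[[1,0,0,0],[3,1,0,0],[1,2,1,0],[-3,-3,1,1]] U=[[-3,2,0,3],[0,-1,-3,-3],[0,0,-3,-1],[0,0,0,-1]]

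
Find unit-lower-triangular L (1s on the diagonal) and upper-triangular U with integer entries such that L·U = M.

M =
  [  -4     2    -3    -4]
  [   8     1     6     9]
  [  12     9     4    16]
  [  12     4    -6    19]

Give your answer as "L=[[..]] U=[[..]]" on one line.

  R1 -= -2·R0 → [0,5,0,1]
  R2 -= -3·R0 → [0,15,-5,4]
  R3 -= -3·R0 → [0,10,-15,7]
  R2 -= 3·R1 → [0,0,-5,1]
  R3 -= 2·R1 → [0,0,-15,5]
  R3 -= 3·R2 → [0,0,0,2]

L=[[1,0,0,0],[-2,1,0,0],[-3,3,1,0],[-3,2,3,1]] U=[[-4,2,-3,-4],[0,5,0,1],[0,0,-5,1],[0,0,0,2]]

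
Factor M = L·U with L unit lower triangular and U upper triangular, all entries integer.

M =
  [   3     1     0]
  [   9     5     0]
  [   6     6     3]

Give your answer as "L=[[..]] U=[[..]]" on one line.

  r1 -= 3·r0 → [0,2,0]
  r2 -= 2·r0 → [0,4,3]
  r2 -= 2·r1 → [0,0,3]

L=[[1,0,0],[3,1,0],[2,2,1]] U=[[3,1,0],[0,2,0],[0,0,3]]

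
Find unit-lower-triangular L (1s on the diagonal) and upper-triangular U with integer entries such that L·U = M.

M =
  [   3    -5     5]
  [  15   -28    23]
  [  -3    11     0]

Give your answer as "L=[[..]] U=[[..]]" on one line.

  row1 -= 5·row0 → [0,-3,-2]
  row2 -= -1·row0 → [0,6,5]
  row2 -= -2·row1 → [0,0,1]

L=[[1,0,0],[5,1,0],[-1,-2,1]] U=[[3,-5,5],[0,-3,-2],[0,0,1]]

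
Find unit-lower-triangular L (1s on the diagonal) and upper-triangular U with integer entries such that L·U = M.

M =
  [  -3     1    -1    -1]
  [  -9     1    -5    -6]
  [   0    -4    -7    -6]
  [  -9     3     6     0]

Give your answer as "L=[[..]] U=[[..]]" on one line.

  R1 -= 3·R0 → [0,-2,-2,-3]
  R2 -= 0·R0 → [0,-4,-7,-6]
  R3 -= 3·R0 → [0,0,9,3]
  R2 -= 2·R1 → [0,0,-3,0]
  R3 -= 0·R1 → [0,0,9,3]
  R3 -= -3·R2 → [0,0,0,3]

L=[[1,0,0,0],[3,1,0,0],[0,2,1,0],[3,0,-3,1]] U=[[-3,1,-1,-1],[0,-2,-2,-3],[0,0,-3,0],[0,0,0,3]]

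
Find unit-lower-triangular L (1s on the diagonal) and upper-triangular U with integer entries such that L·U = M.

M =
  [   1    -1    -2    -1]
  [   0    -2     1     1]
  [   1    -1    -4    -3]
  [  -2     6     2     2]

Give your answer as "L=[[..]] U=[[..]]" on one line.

  r1 -= 0·r0 → [0,-2,1,1]
  r2 -= 1·r0 → [0,0,-2,-2]
  r3 -= -2·r0 → [0,4,-2,0]
  r2 -= 0·r1 → [0,0,-2,-2]
  r3 -= -2·r1 → [0,0,0,2]
  r3 -= 0·r2 → [0,0,0,2]

L=[[1,0,0,0],[0,1,0,0],[1,0,1,0],[-2,-2,0,1]] U=[[1,-1,-2,-1],[0,-2,1,1],[0,0,-2,-2],[0,0,0,2]]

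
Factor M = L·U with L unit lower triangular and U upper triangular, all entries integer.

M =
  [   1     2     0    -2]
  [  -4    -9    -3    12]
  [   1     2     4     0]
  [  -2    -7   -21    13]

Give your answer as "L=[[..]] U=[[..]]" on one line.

  row1 -= -4·row0 → [0,-1,-3,4]
  row2 -= 1·row0 → [0,0,4,2]
  row3 -= -2·row0 → [0,-3,-21,9]
  row2 -= 0·row1 → [0,0,4,2]
  row3 -= 3·row1 → [0,0,-12,-3]
  row3 -= -3·row2 → [0,0,0,3]

L=[[1,0,0,0],[-4,1,0,0],[1,0,1,0],[-2,3,-3,1]] U=[[1,2,0,-2],[0,-1,-3,4],[0,0,4,2],[0,0,0,3]]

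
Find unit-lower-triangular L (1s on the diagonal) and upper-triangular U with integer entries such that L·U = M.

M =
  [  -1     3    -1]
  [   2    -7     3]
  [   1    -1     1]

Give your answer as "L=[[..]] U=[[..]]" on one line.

  row1 -= -2·row0 → [0,-1,1]
  row2 -= -1·row0 → [0,2,0]
  row2 -= -2·row1 → [0,0,2]

L=[[1,0,0],[-2,1,0],[-1,-2,1]] U=[[-1,3,-1],[0,-1,1],[0,0,2]]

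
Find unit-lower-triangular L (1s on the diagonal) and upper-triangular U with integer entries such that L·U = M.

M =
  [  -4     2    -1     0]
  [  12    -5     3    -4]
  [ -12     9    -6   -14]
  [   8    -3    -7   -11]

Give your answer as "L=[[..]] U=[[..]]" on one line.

  r1 -= -3·r0 → [0,1,0,-4]
  r2 -= 3·r0 → [0,3,-3,-14]
  r3 -= -2·r0 → [0,1,-9,-11]
  r2 -= 3·r1 → [0,0,-3,-2]
  r3 -= 1·r1 → [0,0,-9,-7]
  r3 -= 3·r2 → [0,0,0,-1]

L=[[1,0,0,0],[-3,1,0,0],[3,3,1,0],[-2,1,3,1]] U=[[-4,2,-1,0],[0,1,0,-4],[0,0,-3,-2],[0,0,0,-1]]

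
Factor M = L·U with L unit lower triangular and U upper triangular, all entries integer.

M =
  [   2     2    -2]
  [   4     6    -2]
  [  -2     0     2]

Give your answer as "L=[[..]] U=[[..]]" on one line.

L=[[1,0,0],[2,1,0],[-1,1,1]] U=[[2,2,-2],[0,2,2],[0,0,-2]]

  r1 -= 2·r0 → [0,2,2]
  r2 -= -1·r0 → [0,2,0]
  r2 -= 1·r1 → [0,0,-2]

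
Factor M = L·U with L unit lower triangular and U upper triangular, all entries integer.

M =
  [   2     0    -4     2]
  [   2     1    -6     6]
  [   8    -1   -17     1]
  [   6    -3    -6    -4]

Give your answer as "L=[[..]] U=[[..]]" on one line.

  row1 -= 1·row0 → [0,1,-2,4]
  row2 -= 4·row0 → [0,-1,-1,-7]
  row3 -= 3·row0 → [0,-3,6,-10]
  row2 -= -1·row1 → [0,0,-3,-3]
  row3 -= -3·row1 → [0,0,0,2]
  row3 -= 0·row2 → [0,0,0,2]

L=[[1,0,0,0],[1,1,0,0],[4,-1,1,0],[3,-3,0,1]] U=[[2,0,-4,2],[0,1,-2,4],[0,0,-3,-3],[0,0,0,2]]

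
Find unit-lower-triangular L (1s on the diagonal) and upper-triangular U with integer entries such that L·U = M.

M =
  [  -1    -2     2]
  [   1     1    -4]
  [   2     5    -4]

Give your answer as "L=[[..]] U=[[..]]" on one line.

  R1 -= -1·R0 → [0,-1,-2]
  R2 -= -2·R0 → [0,1,0]
  R2 -= -1·R1 → [0,0,-2]

L=[[1,0,0],[-1,1,0],[-2,-1,1]] U=[[-1,-2,2],[0,-1,-2],[0,0,-2]]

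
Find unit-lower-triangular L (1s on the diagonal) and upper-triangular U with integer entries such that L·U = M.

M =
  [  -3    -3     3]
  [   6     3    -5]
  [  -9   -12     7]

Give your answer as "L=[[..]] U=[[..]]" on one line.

L=[[1,0,0],[-2,1,0],[3,1,1]] U=[[-3,-3,3],[0,-3,1],[0,0,-3]]

  r1 -= -2·r0 → [0,-3,1]
  r2 -= 3·r0 → [0,-3,-2]
  r2 -= 1·r1 → [0,0,-3]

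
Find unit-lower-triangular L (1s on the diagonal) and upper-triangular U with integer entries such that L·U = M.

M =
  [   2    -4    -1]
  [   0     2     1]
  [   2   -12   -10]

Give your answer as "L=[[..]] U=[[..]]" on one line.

  r1 -= 0·r0 → [0,2,1]
  r2 -= 1·r0 → [0,-8,-9]
  r2 -= -4·r1 → [0,0,-5]

L=[[1,0,0],[0,1,0],[1,-4,1]] U=[[2,-4,-1],[0,2,1],[0,0,-5]]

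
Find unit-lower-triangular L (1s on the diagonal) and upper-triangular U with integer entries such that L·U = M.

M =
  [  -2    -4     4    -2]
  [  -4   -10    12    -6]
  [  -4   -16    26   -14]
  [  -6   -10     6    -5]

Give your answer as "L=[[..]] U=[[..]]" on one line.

  row1 -= 2·row0 → [0,-2,4,-2]
  row2 -= 2·row0 → [0,-8,18,-10]
  row3 -= 3·row0 → [0,2,-6,1]
  row2 -= 4·row1 → [0,0,2,-2]
  row3 -= -1·row1 → [0,0,-2,-1]
  row3 -= -1·row2 → [0,0,0,-3]

L=[[1,0,0,0],[2,1,0,0],[2,4,1,0],[3,-1,-1,1]] U=[[-2,-4,4,-2],[0,-2,4,-2],[0,0,2,-2],[0,0,0,-3]]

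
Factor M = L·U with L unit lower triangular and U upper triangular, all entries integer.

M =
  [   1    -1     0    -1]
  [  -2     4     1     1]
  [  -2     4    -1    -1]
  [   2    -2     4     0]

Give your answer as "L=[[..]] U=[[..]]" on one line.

  R1 -= -2·R0 → [0,2,1,-1]
  R2 -= -2·R0 → [0,2,-1,-3]
  R3 -= 2·R0 → [0,0,4,2]
  R2 -= 1·R1 → [0,0,-2,-2]
  R3 -= 0·R1 → [0,0,4,2]
  R3 -= -2·R2 → [0,0,0,-2]

L=[[1,0,0,0],[-2,1,0,0],[-2,1,1,0],[2,0,-2,1]] U=[[1,-1,0,-1],[0,2,1,-1],[0,0,-2,-2],[0,0,0,-2]]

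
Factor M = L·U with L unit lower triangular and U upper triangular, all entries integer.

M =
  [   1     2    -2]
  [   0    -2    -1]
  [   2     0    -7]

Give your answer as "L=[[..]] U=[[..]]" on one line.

L=[[1,0,0],[0,1,0],[2,2,1]] U=[[1,2,-2],[0,-2,-1],[0,0,-1]]

  R1 -= 0·R0 → [0,-2,-1]
  R2 -= 2·R0 → [0,-4,-3]
  R2 -= 2·R1 → [0,0,-1]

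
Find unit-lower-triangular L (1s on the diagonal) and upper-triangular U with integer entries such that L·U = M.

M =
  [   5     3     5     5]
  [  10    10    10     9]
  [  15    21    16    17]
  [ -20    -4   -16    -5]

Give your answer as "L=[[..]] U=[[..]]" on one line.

  row1 -= 2·row0 → [0,4,0,-1]
  row2 -= 3·row0 → [0,12,1,2]
  row3 -= -4·row0 → [0,8,4,15]
  row2 -= 3·row1 → [0,0,1,5]
  row3 -= 2·row1 → [0,0,4,17]
  row3 -= 4·row2 → [0,0,0,-3]

L=[[1,0,0,0],[2,1,0,0],[3,3,1,0],[-4,2,4,1]] U=[[5,3,5,5],[0,4,0,-1],[0,0,1,5],[0,0,0,-3]]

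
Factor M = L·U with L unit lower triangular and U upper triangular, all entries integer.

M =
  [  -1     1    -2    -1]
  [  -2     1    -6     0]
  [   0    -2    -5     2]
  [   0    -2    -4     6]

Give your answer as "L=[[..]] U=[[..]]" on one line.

  R1 -= 2·R0 → [0,-1,-2,2]
  R2 -= 0·R0 → [0,-2,-5,2]
  R3 -= 0·R0 → [0,-2,-4,6]
  R2 -= 2·R1 → [0,0,-1,-2]
  R3 -= 2·R1 → [0,0,0,2]
  R3 -= 0·R2 → [0,0,0,2]

L=[[1,0,0,0],[2,1,0,0],[0,2,1,0],[0,2,0,1]] U=[[-1,1,-2,-1],[0,-1,-2,2],[0,0,-1,-2],[0,0,0,2]]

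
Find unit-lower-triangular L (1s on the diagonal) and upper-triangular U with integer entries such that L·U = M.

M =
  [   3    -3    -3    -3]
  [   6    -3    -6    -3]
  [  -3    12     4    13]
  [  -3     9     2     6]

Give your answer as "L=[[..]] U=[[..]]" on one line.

L=[[1,0,0,0],[2,1,0,0],[-1,3,1,0],[-1,2,-1,1]] U=[[3,-3,-3,-3],[0,3,0,3],[0,0,1,1],[0,0,0,-2]]

  row1 -= 2·row0 → [0,3,0,3]
  row2 -= -1·row0 → [0,9,1,10]
  row3 -= -1·row0 → [0,6,-1,3]
  row2 -= 3·row1 → [0,0,1,1]
  row3 -= 2·row1 → [0,0,-1,-3]
  row3 -= -1·row2 → [0,0,0,-2]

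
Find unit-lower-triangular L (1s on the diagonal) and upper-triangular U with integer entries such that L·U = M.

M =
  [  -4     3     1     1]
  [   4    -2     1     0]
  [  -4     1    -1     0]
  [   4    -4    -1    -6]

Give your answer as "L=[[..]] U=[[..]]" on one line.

  row1 -= -1·row0 → [0,1,2,1]
  row2 -= 1·row0 → [0,-2,-2,-1]
  row3 -= -1·row0 → [0,-1,0,-5]
  row2 -= -2·row1 → [0,0,2,1]
  row3 -= -1·row1 → [0,0,2,-4]
  row3 -= 1·row2 → [0,0,0,-5]

L=[[1,0,0,0],[-1,1,0,0],[1,-2,1,0],[-1,-1,1,1]] U=[[-4,3,1,1],[0,1,2,1],[0,0,2,1],[0,0,0,-5]]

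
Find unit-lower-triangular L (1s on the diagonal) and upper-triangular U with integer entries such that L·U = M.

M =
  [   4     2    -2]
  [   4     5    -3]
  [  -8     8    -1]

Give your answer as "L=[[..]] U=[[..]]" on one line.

  row1 -= 1·row0 → [0,3,-1]
  row2 -= -2·row0 → [0,12,-5]
  row2 -= 4·row1 → [0,0,-1]

L=[[1,0,0],[1,1,0],[-2,4,1]] U=[[4,2,-2],[0,3,-1],[0,0,-1]]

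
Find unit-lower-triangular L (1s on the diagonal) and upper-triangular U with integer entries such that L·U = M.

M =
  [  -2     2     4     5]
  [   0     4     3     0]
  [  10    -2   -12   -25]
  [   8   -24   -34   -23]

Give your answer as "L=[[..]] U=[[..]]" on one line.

  R1 -= 0·R0 → [0,4,3,0]
  R2 -= -5·R0 → [0,8,8,0]
  R3 -= -4·R0 → [0,-16,-18,-3]
  R2 -= 2·R1 → [0,0,2,0]
  R3 -= -4·R1 → [0,0,-6,-3]
  R3 -= -3·R2 → [0,0,0,-3]

L=[[1,0,0,0],[0,1,0,0],[-5,2,1,0],[-4,-4,-3,1]] U=[[-2,2,4,5],[0,4,3,0],[0,0,2,0],[0,0,0,-3]]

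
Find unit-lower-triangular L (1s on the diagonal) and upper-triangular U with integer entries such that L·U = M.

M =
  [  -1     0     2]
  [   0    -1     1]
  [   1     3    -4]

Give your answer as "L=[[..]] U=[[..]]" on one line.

L=[[1,0,0],[0,1,0],[-1,-3,1]] U=[[-1,0,2],[0,-1,1],[0,0,1]]

  row1 -= 0·row0 → [0,-1,1]
  row2 -= -1·row0 → [0,3,-2]
  row2 -= -3·row1 → [0,0,1]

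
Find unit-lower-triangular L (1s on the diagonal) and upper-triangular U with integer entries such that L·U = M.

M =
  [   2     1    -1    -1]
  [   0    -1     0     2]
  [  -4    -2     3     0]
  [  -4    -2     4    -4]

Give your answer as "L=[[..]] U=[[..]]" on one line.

  row1 -= 0·row0 → [0,-1,0,2]
  row2 -= -2·row0 → [0,0,1,-2]
  row3 -= -2·row0 → [0,0,2,-6]
  row2 -= 0·row1 → [0,0,1,-2]
  row3 -= 0·row1 → [0,0,2,-6]
  row3 -= 2·row2 → [0,0,0,-2]

L=[[1,0,0,0],[0,1,0,0],[-2,0,1,0],[-2,0,2,1]] U=[[2,1,-1,-1],[0,-1,0,2],[0,0,1,-2],[0,0,0,-2]]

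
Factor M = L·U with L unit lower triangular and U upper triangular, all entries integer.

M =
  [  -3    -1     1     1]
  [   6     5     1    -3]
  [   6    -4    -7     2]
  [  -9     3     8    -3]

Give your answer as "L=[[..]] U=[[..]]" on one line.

  row1 -= -2·row0 → [0,3,3,-1]
  row2 -= -2·row0 → [0,-6,-5,4]
  row3 -= 3·row0 → [0,6,5,-6]
  row2 -= -2·row1 → [0,0,1,2]
  row3 -= 2·row1 → [0,0,-1,-4]
  row3 -= -1·row2 → [0,0,0,-2]

L=[[1,0,0,0],[-2,1,0,0],[-2,-2,1,0],[3,2,-1,1]] U=[[-3,-1,1,1],[0,3,3,-1],[0,0,1,2],[0,0,0,-2]]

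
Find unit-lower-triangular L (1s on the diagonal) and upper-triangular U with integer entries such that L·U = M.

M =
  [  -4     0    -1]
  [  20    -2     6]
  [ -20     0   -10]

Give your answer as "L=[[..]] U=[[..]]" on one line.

L=[[1,0,0],[-5,1,0],[5,0,1]] U=[[-4,0,-1],[0,-2,1],[0,0,-5]]

  r1 -= -5·r0 → [0,-2,1]
  r2 -= 5·r0 → [0,0,-5]
  r2 -= 0·r1 → [0,0,-5]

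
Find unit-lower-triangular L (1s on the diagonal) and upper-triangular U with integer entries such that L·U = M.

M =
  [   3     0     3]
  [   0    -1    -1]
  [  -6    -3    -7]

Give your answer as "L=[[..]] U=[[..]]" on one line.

  row1 -= 0·row0 → [0,-1,-1]
  row2 -= -2·row0 → [0,-3,-1]
  row2 -= 3·row1 → [0,0,2]

L=[[1,0,0],[0,1,0],[-2,3,1]] U=[[3,0,3],[0,-1,-1],[0,0,2]]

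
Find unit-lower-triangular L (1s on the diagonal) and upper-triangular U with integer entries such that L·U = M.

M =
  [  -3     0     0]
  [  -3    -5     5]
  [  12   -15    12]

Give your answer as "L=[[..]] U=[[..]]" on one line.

  R1 -= 1·R0 → [0,-5,5]
  R2 -= -4·R0 → [0,-15,12]
  R2 -= 3·R1 → [0,0,-3]

L=[[1,0,0],[1,1,0],[-4,3,1]] U=[[-3,0,0],[0,-5,5],[0,0,-3]]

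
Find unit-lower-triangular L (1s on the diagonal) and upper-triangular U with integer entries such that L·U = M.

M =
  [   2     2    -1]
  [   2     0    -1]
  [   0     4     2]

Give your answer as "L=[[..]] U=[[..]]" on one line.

  R1 -= 1·R0 → [0,-2,0]
  R2 -= 0·R0 → [0,4,2]
  R2 -= -2·R1 → [0,0,2]

L=[[1,0,0],[1,1,0],[0,-2,1]] U=[[2,2,-1],[0,-2,0],[0,0,2]]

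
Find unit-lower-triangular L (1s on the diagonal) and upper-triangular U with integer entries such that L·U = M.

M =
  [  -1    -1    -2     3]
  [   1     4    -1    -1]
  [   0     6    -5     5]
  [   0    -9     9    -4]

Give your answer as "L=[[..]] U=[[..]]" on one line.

L=[[1,0,0,0],[-1,1,0,0],[0,2,1,0],[0,-3,0,1]] U=[[-1,-1,-2,3],[0,3,-3,2],[0,0,1,1],[0,0,0,2]]

  row1 -= -1·row0 → [0,3,-3,2]
  row2 -= 0·row0 → [0,6,-5,5]
  row3 -= 0·row0 → [0,-9,9,-4]
  row2 -= 2·row1 → [0,0,1,1]
  row3 -= -3·row1 → [0,0,0,2]
  row3 -= 0·row2 → [0,0,0,2]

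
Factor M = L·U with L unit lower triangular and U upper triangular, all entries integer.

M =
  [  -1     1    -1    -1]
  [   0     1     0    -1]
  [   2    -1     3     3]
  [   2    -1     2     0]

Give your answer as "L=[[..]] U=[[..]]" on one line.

  row1 -= 0·row0 → [0,1,0,-1]
  row2 -= -2·row0 → [0,1,1,1]
  row3 -= -2·row0 → [0,1,0,-2]
  row2 -= 1·row1 → [0,0,1,2]
  row3 -= 1·row1 → [0,0,0,-1]
  row3 -= 0·row2 → [0,0,0,-1]

L=[[1,0,0,0],[0,1,0,0],[-2,1,1,0],[-2,1,0,1]] U=[[-1,1,-1,-1],[0,1,0,-1],[0,0,1,2],[0,0,0,-1]]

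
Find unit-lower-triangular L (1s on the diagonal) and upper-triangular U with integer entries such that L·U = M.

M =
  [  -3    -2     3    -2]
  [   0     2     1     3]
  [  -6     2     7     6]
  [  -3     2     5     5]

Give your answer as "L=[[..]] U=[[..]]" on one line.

L=[[1,0,0,0],[0,1,0,0],[2,3,1,0],[1,2,0,1]] U=[[-3,-2,3,-2],[0,2,1,3],[0,0,-2,1],[0,0,0,1]]

  row1 -= 0·row0 → [0,2,1,3]
  row2 -= 2·row0 → [0,6,1,10]
  row3 -= 1·row0 → [0,4,2,7]
  row2 -= 3·row1 → [0,0,-2,1]
  row3 -= 2·row1 → [0,0,0,1]
  row3 -= 0·row2 → [0,0,0,1]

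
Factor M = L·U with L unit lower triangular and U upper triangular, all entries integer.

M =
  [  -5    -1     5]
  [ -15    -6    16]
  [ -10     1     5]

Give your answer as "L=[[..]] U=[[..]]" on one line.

  row1 -= 3·row0 → [0,-3,1]
  row2 -= 2·row0 → [0,3,-5]
  row2 -= -1·row1 → [0,0,-4]

L=[[1,0,0],[3,1,0],[2,-1,1]] U=[[-5,-1,5],[0,-3,1],[0,0,-4]]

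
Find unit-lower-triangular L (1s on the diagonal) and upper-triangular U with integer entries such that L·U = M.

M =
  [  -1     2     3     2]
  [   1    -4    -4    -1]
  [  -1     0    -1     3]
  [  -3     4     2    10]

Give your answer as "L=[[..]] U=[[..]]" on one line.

L=[[1,0,0,0],[-1,1,0,0],[1,1,1,0],[3,1,2,1]] U=[[-1,2,3,2],[0,-2,-1,1],[0,0,-3,0],[0,0,0,3]]

  R1 -= -1·R0 → [0,-2,-1,1]
  R2 -= 1·R0 → [0,-2,-4,1]
  R3 -= 3·R0 → [0,-2,-7,4]
  R2 -= 1·R1 → [0,0,-3,0]
  R3 -= 1·R1 → [0,0,-6,3]
  R3 -= 2·R2 → [0,0,0,3]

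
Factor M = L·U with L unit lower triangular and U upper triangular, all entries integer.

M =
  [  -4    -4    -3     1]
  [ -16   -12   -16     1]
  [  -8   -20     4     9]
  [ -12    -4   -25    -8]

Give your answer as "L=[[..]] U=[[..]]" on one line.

  R1 -= 4·R0 → [0,4,-4,-3]
  R2 -= 2·R0 → [0,-12,10,7]
  R3 -= 3·R0 → [0,8,-16,-11]
  R2 -= -3·R1 → [0,0,-2,-2]
  R3 -= 2·R1 → [0,0,-8,-5]
  R3 -= 4·R2 → [0,0,0,3]

L=[[1,0,0,0],[4,1,0,0],[2,-3,1,0],[3,2,4,1]] U=[[-4,-4,-3,1],[0,4,-4,-3],[0,0,-2,-2],[0,0,0,3]]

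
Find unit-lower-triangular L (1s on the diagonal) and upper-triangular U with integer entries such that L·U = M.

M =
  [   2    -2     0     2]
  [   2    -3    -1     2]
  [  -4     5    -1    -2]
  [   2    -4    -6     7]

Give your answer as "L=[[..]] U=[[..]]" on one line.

  r1 -= 1·r0 → [0,-1,-1,0]
  r2 -= -2·r0 → [0,1,-1,2]
  r3 -= 1·r0 → [0,-2,-6,5]
  r2 -= -1·r1 → [0,0,-2,2]
  r3 -= 2·r1 → [0,0,-4,5]
  r3 -= 2·r2 → [0,0,0,1]

L=[[1,0,0,0],[1,1,0,0],[-2,-1,1,0],[1,2,2,1]] U=[[2,-2,0,2],[0,-1,-1,0],[0,0,-2,2],[0,0,0,1]]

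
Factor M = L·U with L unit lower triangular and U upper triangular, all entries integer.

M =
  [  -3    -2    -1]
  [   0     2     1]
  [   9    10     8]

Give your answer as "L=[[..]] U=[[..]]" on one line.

L=[[1,0,0],[0,1,0],[-3,2,1]] U=[[-3,-2,-1],[0,2,1],[0,0,3]]

  R1 -= 0·R0 → [0,2,1]
  R2 -= -3·R0 → [0,4,5]
  R2 -= 2·R1 → [0,0,3]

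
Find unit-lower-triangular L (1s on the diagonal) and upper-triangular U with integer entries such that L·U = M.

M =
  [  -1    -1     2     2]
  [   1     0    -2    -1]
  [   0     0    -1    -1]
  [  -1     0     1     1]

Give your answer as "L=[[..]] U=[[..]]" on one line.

L=[[1,0,0,0],[-1,1,0,0],[0,0,1,0],[1,-1,1,1]] U=[[-1,-1,2,2],[0,-1,0,1],[0,0,-1,-1],[0,0,0,1]]

  r1 -= -1·r0 → [0,-1,0,1]
  r2 -= 0·r0 → [0,0,-1,-1]
  r3 -= 1·r0 → [0,1,-1,-1]
  r2 -= 0·r1 → [0,0,-1,-1]
  r3 -= -1·r1 → [0,0,-1,0]
  r3 -= 1·r2 → [0,0,0,1]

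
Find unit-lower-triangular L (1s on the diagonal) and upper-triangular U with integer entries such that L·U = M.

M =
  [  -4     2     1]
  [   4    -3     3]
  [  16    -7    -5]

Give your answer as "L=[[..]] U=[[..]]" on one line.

L=[[1,0,0],[-1,1,0],[-4,-1,1]] U=[[-4,2,1],[0,-1,4],[0,0,3]]

  R1 -= -1·R0 → [0,-1,4]
  R2 -= -4·R0 → [0,1,-1]
  R2 -= -1·R1 → [0,0,3]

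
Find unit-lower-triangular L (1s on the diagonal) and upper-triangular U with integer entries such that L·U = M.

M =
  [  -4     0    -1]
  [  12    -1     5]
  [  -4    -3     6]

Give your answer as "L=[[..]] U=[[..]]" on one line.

  r1 -= -3·r0 → [0,-1,2]
  r2 -= 1·r0 → [0,-3,7]
  r2 -= 3·r1 → [0,0,1]

L=[[1,0,0],[-3,1,0],[1,3,1]] U=[[-4,0,-1],[0,-1,2],[0,0,1]]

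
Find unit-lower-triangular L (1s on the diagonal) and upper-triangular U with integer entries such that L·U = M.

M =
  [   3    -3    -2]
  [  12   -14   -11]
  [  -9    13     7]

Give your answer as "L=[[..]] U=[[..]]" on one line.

  row1 -= 4·row0 → [0,-2,-3]
  row2 -= -3·row0 → [0,4,1]
  row2 -= -2·row1 → [0,0,-5]

L=[[1,0,0],[4,1,0],[-3,-2,1]] U=[[3,-3,-2],[0,-2,-3],[0,0,-5]]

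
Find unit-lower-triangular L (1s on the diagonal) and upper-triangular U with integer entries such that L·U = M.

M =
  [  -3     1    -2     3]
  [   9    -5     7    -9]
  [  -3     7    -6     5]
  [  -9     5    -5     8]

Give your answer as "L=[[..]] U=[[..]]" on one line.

  R1 -= -3·R0 → [0,-2,1,0]
  R2 -= 1·R0 → [0,6,-4,2]
  R3 -= 3·R0 → [0,2,1,-1]
  R2 -= -3·R1 → [0,0,-1,2]
  R3 -= -1·R1 → [0,0,2,-1]
  R3 -= -2·R2 → [0,0,0,3]

L=[[1,0,0,0],[-3,1,0,0],[1,-3,1,0],[3,-1,-2,1]] U=[[-3,1,-2,3],[0,-2,1,0],[0,0,-1,2],[0,0,0,3]]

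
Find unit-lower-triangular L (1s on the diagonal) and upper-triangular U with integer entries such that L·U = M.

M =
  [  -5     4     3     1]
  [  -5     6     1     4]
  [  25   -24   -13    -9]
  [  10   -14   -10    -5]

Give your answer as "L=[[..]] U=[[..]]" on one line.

  R1 -= 1·R0 → [0,2,-2,3]
  R2 -= -5·R0 → [0,-4,2,-4]
  R3 -= -2·R0 → [0,-6,-4,-3]
  R2 -= -2·R1 → [0,0,-2,2]
  R3 -= -3·R1 → [0,0,-10,6]
  R3 -= 5·R2 → [0,0,0,-4]

L=[[1,0,0,0],[1,1,0,0],[-5,-2,1,0],[-2,-3,5,1]] U=[[-5,4,3,1],[0,2,-2,3],[0,0,-2,2],[0,0,0,-4]]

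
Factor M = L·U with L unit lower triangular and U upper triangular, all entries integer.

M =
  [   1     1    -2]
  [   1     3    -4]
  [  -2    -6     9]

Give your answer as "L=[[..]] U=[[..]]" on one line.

L=[[1,0,0],[1,1,0],[-2,-2,1]] U=[[1,1,-2],[0,2,-2],[0,0,1]]

  R1 -= 1·R0 → [0,2,-2]
  R2 -= -2·R0 → [0,-4,5]
  R2 -= -2·R1 → [0,0,1]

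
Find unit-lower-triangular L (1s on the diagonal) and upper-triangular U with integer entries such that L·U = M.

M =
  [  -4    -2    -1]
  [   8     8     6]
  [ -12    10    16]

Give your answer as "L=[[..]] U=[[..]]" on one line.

  row1 -= -2·row0 → [0,4,4]
  row2 -= 3·row0 → [0,16,19]
  row2 -= 4·row1 → [0,0,3]

L=[[1,0,0],[-2,1,0],[3,4,1]] U=[[-4,-2,-1],[0,4,4],[0,0,3]]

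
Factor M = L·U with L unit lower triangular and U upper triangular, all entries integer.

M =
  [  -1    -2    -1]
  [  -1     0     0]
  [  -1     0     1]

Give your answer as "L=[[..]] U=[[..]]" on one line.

  r1 -= 1·r0 → [0,2,1]
  r2 -= 1·r0 → [0,2,2]
  r2 -= 1·r1 → [0,0,1]

L=[[1,0,0],[1,1,0],[1,1,1]] U=[[-1,-2,-1],[0,2,1],[0,0,1]]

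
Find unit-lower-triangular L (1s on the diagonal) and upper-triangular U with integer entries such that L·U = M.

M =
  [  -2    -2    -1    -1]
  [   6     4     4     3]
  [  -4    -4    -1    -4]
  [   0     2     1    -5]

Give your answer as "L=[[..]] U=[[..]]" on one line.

L=[[1,0,0,0],[-3,1,0,0],[2,0,1,0],[0,-1,2,1]] U=[[-2,-2,-1,-1],[0,-2,1,0],[0,0,1,-2],[0,0,0,-1]]

  r1 -= -3·r0 → [0,-2,1,0]
  r2 -= 2·r0 → [0,0,1,-2]
  r3 -= 0·r0 → [0,2,1,-5]
  r2 -= 0·r1 → [0,0,1,-2]
  r3 -= -1·r1 → [0,0,2,-5]
  r3 -= 2·r2 → [0,0,0,-1]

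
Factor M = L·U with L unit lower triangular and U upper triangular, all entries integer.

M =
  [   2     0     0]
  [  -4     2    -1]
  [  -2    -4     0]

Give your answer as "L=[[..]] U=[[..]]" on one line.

  R1 -= -2·R0 → [0,2,-1]
  R2 -= -1·R0 → [0,-4,0]
  R2 -= -2·R1 → [0,0,-2]

L=[[1,0,0],[-2,1,0],[-1,-2,1]] U=[[2,0,0],[0,2,-1],[0,0,-2]]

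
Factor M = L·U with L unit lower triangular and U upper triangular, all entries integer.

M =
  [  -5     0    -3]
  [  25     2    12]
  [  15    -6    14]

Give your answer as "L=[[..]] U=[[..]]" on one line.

L=[[1,0,0],[-5,1,0],[-3,-3,1]] U=[[-5,0,-3],[0,2,-3],[0,0,-4]]

  row1 -= -5·row0 → [0,2,-3]
  row2 -= -3·row0 → [0,-6,5]
  row2 -= -3·row1 → [0,0,-4]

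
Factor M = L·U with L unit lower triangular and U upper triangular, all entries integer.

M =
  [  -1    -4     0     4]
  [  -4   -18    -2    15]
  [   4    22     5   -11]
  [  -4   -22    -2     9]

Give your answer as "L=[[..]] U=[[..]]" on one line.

L=[[1,0,0,0],[4,1,0,0],[-4,-3,1,0],[4,3,-4,1]] U=[[-1,-4,0,4],[0,-2,-2,-1],[0,0,-1,2],[0,0,0,4]]

  R1 -= 4·R0 → [0,-2,-2,-1]
  R2 -= -4·R0 → [0,6,5,5]
  R3 -= 4·R0 → [0,-6,-2,-7]
  R2 -= -3·R1 → [0,0,-1,2]
  R3 -= 3·R1 → [0,0,4,-4]
  R3 -= -4·R2 → [0,0,0,4]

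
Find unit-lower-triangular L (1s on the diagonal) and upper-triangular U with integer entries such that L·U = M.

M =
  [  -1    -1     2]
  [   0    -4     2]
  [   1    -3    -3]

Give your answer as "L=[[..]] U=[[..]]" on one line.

L=[[1,0,0],[0,1,0],[-1,1,1]] U=[[-1,-1,2],[0,-4,2],[0,0,-3]]

  r1 -= 0·r0 → [0,-4,2]
  r2 -= -1·r0 → [0,-4,-1]
  r2 -= 1·r1 → [0,0,-3]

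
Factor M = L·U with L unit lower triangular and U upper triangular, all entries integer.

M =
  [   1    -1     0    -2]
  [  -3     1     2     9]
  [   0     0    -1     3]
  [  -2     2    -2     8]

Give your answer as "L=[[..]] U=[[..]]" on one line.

L=[[1,0,0,0],[-3,1,0,0],[0,0,1,0],[-2,0,2,1]] U=[[1,-1,0,-2],[0,-2,2,3],[0,0,-1,3],[0,0,0,-2]]

  row1 -= -3·row0 → [0,-2,2,3]
  row2 -= 0·row0 → [0,0,-1,3]
  row3 -= -2·row0 → [0,0,-2,4]
  row2 -= 0·row1 → [0,0,-1,3]
  row3 -= 0·row1 → [0,0,-2,4]
  row3 -= 2·row2 → [0,0,0,-2]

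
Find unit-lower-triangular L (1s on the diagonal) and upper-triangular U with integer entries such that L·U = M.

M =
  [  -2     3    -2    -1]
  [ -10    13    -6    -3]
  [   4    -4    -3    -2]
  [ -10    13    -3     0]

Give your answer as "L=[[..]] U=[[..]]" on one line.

L=[[1,0,0,0],[5,1,0,0],[-2,-1,1,0],[5,1,-1,1]] U=[[-2,3,-2,-1],[0,-2,4,2],[0,0,-3,-2],[0,0,0,1]]

  r1 -= 5·r0 → [0,-2,4,2]
  r2 -= -2·r0 → [0,2,-7,-4]
  r3 -= 5·r0 → [0,-2,7,5]
  r2 -= -1·r1 → [0,0,-3,-2]
  r3 -= 1·r1 → [0,0,3,3]
  r3 -= -1·r2 → [0,0,0,1]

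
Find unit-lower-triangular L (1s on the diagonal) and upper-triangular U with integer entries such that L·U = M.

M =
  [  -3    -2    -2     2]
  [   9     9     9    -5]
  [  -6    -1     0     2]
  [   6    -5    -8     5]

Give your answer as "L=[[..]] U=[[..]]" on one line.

  row1 -= -3·row0 → [0,3,3,1]
  row2 -= 2·row0 → [0,3,4,-2]
  row3 -= -2·row0 → [0,-9,-12,9]
  row2 -= 1·row1 → [0,0,1,-3]
  row3 -= -3·row1 → [0,0,-3,12]
  row3 -= -3·row2 → [0,0,0,3]

L=[[1,0,0,0],[-3,1,0,0],[2,1,1,0],[-2,-3,-3,1]] U=[[-3,-2,-2,2],[0,3,3,1],[0,0,1,-3],[0,0,0,3]]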